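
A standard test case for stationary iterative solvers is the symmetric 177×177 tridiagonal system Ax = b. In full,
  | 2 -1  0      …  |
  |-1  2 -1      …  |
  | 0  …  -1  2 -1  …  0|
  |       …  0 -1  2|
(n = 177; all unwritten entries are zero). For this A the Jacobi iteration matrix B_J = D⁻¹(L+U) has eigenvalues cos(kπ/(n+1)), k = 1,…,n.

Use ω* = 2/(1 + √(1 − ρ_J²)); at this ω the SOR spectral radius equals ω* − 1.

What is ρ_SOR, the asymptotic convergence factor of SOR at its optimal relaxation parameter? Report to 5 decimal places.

ρ_SOR = 0.96532

½·tridiag(1,0,1) at n=177: λ_k = cos(kπ/178); max |λ| at k=1 ⇒ ρ_J = cos(π/178) ≈ 0.99984.
1 − cos²(π/178) = sin²(π/178) ⇒ √(1−ρ_J²) = sin(π/178) = 0.017648.
ω* = 2/(1+0.017648) = 1.96532
ρ(B_{ω*}) = ω*−1 = 0.96532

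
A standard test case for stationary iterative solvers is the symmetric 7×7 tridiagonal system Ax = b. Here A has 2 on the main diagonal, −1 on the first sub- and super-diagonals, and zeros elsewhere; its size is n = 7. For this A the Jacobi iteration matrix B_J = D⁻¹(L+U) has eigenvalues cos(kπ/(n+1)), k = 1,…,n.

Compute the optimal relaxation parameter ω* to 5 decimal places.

ω* = 1.44646

ρ_J = max_k |cos(kπ/8)| = cos(π/8) = 0.92388
root = sin(π/8) = 0.382683  (since 1−cos² = sin²).
ω* = 2 / (1 + 0.382683) = 2 / 1.382683 ≈ 1.44646.
ρ(B_{ω*}) = ω*−1 = 0.44646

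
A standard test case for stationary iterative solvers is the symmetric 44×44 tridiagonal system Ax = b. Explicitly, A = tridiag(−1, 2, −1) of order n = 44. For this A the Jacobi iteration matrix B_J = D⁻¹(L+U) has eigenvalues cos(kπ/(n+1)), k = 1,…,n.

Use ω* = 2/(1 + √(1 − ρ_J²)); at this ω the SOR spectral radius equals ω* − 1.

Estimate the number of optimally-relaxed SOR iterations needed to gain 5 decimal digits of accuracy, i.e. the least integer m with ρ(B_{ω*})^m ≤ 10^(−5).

m = 83

B_J for the 44×44 system has eigenvalues cos(kπ/45); ρ_J = cos(π/45) = 0.9975641.
root = sin(π/45) = 0.0697565  (since 1−cos² = sin²).
ω* = 2/(1 + 0.0697565) = 2/1.0697565 = 1.8695843.
ρ_SOR = ω* − 1 ≈ 0.8695843.
For 5 digits: m = 5·ln10 / (−ln 0.8695843) = 11.5129/0.13974 = 82.388; round up → m = 83.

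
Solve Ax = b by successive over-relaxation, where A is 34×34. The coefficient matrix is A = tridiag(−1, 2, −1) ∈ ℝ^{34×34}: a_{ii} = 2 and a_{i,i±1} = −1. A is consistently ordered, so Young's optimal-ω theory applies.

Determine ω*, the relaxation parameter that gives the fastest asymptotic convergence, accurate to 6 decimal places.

ω* = 1.835470

n=34: λ(B_J) = 1 − λ(A)/2 = cos(kπ/35); k=1 gives ρ_J = 0.995974.
√(1 − cos²(π/35)) = sin(π/35) ≈ 0.0896393.
ω* = 2/(1 + 0.0896393) = 2/1.0896393 = 1.835470.
ρ_SOR = ω* − 1 = 1.835470 − 1 = 0.835470.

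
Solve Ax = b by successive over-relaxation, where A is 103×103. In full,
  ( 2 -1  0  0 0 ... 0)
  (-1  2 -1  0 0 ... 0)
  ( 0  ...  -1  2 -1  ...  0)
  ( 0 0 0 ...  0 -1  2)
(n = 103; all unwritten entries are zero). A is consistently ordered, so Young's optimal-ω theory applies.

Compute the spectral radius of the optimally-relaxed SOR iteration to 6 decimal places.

With n=103, ρ(Jacobi) = cos(π/104) = 0.999544.
√(1 − cos²(π/104)) = sin(π/104) ≈ 0.0302030.
ω* = 2 / (1 + 0.0302030) = 2 / 1.0302030 ≈ 1.941365.
and ρ(B_{ω*}) = 1.941365 − 1 = 0.941365.

ρ_SOR = 0.941365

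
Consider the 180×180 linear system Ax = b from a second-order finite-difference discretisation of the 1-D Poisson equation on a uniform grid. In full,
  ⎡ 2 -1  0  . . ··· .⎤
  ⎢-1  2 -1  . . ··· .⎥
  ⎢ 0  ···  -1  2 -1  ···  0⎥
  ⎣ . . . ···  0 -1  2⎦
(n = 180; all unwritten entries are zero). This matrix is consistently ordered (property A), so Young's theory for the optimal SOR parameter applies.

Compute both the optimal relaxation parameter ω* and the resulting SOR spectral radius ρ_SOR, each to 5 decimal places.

n=180: λ(B_J) = 1 − λ(A)/2 = cos(kπ/181); k=1 gives ρ_J = 0.99985.
root = sin(π/181) = 0.017356  (since 1−cos² = sin²).
So ω* = 2/1.017356 = 1.96588 (Young).
ρ_SOR = ω* − 1 = 1.96588 − 1 = 0.96588.

ω* = 1.96588, ρ_SOR = 0.96588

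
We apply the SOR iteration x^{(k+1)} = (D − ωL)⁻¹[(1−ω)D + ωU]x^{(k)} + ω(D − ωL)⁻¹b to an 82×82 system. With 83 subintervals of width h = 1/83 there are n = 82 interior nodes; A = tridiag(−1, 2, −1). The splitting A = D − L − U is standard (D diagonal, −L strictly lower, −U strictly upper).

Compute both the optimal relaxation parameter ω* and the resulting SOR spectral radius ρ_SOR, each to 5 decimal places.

½·tridiag(1,0,1) at n=82: λ_k = cos(kπ/83); max |λ| at k=1 ⇒ ρ_J = cos(π/83) ≈ 0.99928.
√(1−ρ_J²) = |sin(π/83)| = 0.037841
[ω*] 2 ÷ (1 + 0.037841) = 2 ÷ 1.037841 = 1.92708.
and ρ(B_{ω*}) = 1.92708 − 1 = 0.92708.

ω* = 1.92708, ρ_SOR = 0.92708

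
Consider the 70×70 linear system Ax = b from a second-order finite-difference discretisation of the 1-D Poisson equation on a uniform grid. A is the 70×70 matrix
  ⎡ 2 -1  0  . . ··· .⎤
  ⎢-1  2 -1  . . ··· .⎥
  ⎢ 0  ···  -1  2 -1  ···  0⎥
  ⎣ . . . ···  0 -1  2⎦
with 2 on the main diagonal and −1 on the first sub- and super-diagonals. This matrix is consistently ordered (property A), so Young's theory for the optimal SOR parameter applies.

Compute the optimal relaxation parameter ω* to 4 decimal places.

ω* = 1.9153

spectrum of D⁻¹(L+U) = {cos(kπ/71) : 1≤k≤70}; ρ_J = cos(π/71) = 0.9990.
√(1−ρ_J²) = |sin(π/71)| = 0.04423
ω* = 2/(1+0.04423) = 1.9153
ρ(B_{ω*}) = ω*−1 = 0.9153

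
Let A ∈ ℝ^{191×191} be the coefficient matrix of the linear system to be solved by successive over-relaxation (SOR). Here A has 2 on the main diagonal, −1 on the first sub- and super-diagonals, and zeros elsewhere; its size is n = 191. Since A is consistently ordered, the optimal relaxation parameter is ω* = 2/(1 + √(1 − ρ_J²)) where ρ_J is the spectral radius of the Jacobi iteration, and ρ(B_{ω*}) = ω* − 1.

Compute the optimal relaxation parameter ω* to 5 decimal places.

B_J for the 191×191 system has eigenvalues cos(kπ/192); ρ_J = cos(π/192) = 0.99987.
√(1−ρ_J²) simplifies to sin(π/192) = 0.016362.
So ω* = 2/1.016362 = 1.96780 (Young).
Hence ρ(B_{ω*}) = 1.96780 − 1 = 0.96780.

ω* = 1.96780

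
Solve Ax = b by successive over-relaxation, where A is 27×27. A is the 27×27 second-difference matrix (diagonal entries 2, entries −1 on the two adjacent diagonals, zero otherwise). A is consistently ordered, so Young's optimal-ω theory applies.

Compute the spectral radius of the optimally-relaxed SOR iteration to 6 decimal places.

ρ_SOR = 0.798619

n=27: λ(B_J) = 1 − λ(A)/2 = cos(kπ/28); k=1 gives ρ_J = 0.993712.
√(1−ρ_J²) = |sin(π/28)| = 0.1119645
Young: ω* = 2/(1+√(1−ρ_J²)) = 2/(1+0.1119645) = 2/1.1119645 = 1.798619.
and ρ(B_{ω*}) = 1.798619 − 1 = 0.798619.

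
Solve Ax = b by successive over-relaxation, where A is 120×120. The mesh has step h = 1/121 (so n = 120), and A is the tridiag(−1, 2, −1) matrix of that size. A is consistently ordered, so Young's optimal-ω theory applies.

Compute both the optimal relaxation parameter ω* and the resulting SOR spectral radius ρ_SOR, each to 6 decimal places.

ω* = 1.949392, ρ_SOR = 0.949392

ρ_J = max_k |cos(kπ/121)| = cos(π/121) = 0.999663
√(1−ρ_J²) = |sin(π/121)| = 0.0259607
ω* = 2 / (1 + 0.0259607) = 2 / 1.0259607 ≈ 1.949392.
Hence ρ(B_{ω*}) = 1.949392 − 1 = 0.949392.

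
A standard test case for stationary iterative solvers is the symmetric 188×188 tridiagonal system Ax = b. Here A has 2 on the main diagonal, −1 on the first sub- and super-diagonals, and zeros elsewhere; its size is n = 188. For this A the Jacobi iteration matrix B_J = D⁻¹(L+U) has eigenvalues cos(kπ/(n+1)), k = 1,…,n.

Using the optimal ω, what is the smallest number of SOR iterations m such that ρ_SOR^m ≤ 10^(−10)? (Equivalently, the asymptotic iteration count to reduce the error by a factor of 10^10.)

m = 693

½·tridiag(1,0,1) at n=188: λ_k = cos(kπ/189); max |λ| at k=1 ⇒ ρ_J = cos(π/189) ≈ 0.9998619.
√(1 − cos²(π/189)) = sin(π/189) ≈ 0.0166214.
ω* = 2/(1 + 0.0166214) = 2/1.0166214 = 1.9673007.
[ρ_SOR] ω* − 1 = 0.9673007.
Need (0.9673007)^m ≤ 10^(−10): m ≥ 10·ln10/|ln 0.9673007| = 23.0259/0.0332459 = 692.594 ⇒ m = 693.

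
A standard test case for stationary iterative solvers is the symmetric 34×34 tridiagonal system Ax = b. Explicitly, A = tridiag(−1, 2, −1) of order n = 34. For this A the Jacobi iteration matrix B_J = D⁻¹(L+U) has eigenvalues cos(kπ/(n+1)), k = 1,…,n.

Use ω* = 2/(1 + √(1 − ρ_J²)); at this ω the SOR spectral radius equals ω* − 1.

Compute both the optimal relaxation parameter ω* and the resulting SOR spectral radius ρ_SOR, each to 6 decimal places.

With n=34, ρ(Jacobi) = cos(π/35) = 0.995974.
√(1 − cos²(π/35)) = sin(π/35) ≈ 0.0896393.
ω* = 2 / (1 + 0.0896393) = 2 / 1.0896393 ≈ 1.835470.
[ρ_SOR] ω* − 1 = 0.835470.

ω* = 1.835470, ρ_SOR = 0.835470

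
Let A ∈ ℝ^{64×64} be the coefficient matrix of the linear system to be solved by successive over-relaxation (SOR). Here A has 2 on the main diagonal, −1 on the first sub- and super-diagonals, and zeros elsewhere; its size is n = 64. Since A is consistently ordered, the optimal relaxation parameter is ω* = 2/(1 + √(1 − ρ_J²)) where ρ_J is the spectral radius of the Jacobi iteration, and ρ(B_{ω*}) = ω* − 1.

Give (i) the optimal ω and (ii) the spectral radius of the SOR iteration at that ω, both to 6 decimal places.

B_J for the 64×64 system has eigenvalues cos(kπ/65); ρ_J = cos(π/65) = 0.998832.
root = sin(π/65) = 0.0483134  (since 1−cos² = sin²).
So ω* = 2/1.0483134 = 1.907826 (Young).
[ρ_SOR] ω* − 1 = 0.907826.

ω* = 1.907826, ρ_SOR = 0.907826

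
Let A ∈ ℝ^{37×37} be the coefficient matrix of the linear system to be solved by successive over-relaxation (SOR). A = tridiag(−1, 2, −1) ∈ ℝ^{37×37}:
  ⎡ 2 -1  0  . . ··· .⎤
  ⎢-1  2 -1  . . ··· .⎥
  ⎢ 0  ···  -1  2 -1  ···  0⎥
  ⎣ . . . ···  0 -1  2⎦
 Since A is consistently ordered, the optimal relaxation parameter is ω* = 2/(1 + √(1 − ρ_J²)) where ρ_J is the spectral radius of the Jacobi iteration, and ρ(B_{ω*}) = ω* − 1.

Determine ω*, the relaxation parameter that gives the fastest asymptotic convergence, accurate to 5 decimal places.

With n=37, ρ(Jacobi) = cos(π/38) = 0.99658.
root = sin(π/38) = 0.082579  (since 1−cos² = sin²).
Then 2/(1+√(1−ρ_J²)) = 2/(1+0.082579); ω* = 2/1.082579 = 1.84744.
Hence ρ(B_{ω*}) = 1.84744 − 1 = 0.84744.

ω* = 1.84744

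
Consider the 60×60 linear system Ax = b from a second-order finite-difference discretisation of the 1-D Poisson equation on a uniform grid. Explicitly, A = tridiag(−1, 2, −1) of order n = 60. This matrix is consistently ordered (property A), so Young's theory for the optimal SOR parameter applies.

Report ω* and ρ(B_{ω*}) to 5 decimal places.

[ρ_J] n=60: ρ(B_J) = cos(π/(n+1)) = cos(π/61) = 0.99867.
√(1−ρ_J²) simplifies to sin(π/61) = 0.051479.
ω* = 2/(1+0.051479) = 1.90208
At ω = 1.90208 every |λ(B_ω)| = ω−1, so ρ_SOR = 0.90208.

ω* = 1.90208, ρ_SOR = 0.90208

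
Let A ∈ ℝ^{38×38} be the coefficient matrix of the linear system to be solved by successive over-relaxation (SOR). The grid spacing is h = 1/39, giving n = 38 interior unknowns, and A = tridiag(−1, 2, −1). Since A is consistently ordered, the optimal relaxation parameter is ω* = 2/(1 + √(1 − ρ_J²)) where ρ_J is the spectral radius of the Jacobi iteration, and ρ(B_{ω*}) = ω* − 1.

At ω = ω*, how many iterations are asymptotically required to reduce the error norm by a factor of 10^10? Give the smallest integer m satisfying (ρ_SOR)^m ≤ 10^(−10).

B_J for the 38×38 system has eigenvalues cos(kπ/39); ρ_J = cos(π/39) = 0.9967573.
√(1−ρ_J²) = |sin(π/39)| = 0.0804666
ω* = 2 / (1 + 0.0804666) = 2 / 1.0804666 ≈ 1.8510521.
ρ_SOR = ω* − 1 ≈ 0.8510521.
ρ_SOR^m ≤ 10^(−10) ⇔ m ≥ 10·ln10/(−ln 0.8510521) = 23.0259/0.161282 = 142.768; m = ⌈142.768⌉ = 143.

m = 143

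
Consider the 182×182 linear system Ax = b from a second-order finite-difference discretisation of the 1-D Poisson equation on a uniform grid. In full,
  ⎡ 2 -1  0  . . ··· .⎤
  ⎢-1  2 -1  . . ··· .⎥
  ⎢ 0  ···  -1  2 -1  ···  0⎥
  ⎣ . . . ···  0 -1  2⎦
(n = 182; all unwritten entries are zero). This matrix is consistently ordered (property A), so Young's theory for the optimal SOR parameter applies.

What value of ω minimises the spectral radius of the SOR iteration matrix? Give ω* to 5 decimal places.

[ρ_J] n=182: ρ(B_J) = cos(π/(n+1)) = cos(π/183) = 0.99985.
√(1−ρ_J²) simplifies to sin(π/183) = 0.017166.
ω* = 2/(1+0.017166) = 1.96625
ρ_SOR = ω* − 1 ≈ 0.96625.

ω* = 1.96625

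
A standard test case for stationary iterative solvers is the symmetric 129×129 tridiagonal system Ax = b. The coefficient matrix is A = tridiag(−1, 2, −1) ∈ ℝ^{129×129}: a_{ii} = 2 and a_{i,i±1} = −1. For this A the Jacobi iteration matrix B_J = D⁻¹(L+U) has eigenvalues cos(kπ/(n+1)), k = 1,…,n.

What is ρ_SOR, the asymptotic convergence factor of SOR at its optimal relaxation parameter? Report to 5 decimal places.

ρ_SOR = 0.95281

spectrum of D⁻¹(L+U) = {cos(kπ/130) : 1≤k≤129}; ρ_J = cos(π/130) = 0.99971.
√(1−ρ_J²) = |sin(π/130)| = 0.024164
ω* = 2 / (1 + 0.024164) = 2 / 1.024164 ≈ 1.95281.
[ρ_SOR] ω* − 1 = 0.95281.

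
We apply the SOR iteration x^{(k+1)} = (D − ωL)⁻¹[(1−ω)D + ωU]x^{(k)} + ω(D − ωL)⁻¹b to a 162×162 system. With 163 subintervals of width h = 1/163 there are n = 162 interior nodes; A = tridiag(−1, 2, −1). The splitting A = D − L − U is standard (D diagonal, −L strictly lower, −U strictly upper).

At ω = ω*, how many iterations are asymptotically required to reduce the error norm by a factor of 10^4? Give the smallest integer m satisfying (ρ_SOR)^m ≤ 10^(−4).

n=162: λ(B_J) = 1 − λ(A)/2 = cos(kπ/163); k=1 gives ρ_J = 0.9998143.
√(1−ρ_J²) = |sin(π/163)| = 0.0192724
ω* = 2 / (1 + 0.0192724) = 2 / 1.0192724 ≈ 1.9621840.
ρ_SOR = ω* − 1 = 1.9621840 − 1 = 0.9621840.
ρ_SOR^m ≤ 10^(−4) ⇔ m ≥ 4·ln10/(−ln 0.9621840) = 9.21034/0.0385496 = 238.922; m = ⌈238.922⌉ = 239.

m = 239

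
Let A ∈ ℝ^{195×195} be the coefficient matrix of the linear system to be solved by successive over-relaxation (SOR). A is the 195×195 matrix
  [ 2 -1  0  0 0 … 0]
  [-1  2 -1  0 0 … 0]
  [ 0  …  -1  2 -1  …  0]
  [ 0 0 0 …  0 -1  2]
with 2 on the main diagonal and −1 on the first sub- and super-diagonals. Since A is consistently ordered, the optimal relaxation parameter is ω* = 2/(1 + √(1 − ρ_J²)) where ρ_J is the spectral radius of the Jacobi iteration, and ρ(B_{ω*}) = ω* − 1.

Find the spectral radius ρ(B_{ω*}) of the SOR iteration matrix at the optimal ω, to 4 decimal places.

ρ_SOR = 0.9684

B_J for the 195×195 system has eigenvalues cos(kπ/196); ρ_J = cos(π/196) = 0.9999.
root = sin(π/196) = 0.01603  (since 1−cos² = sin²).
Young: ω* = 2/(1+√(1−ρ_J²)) = 2/(1+0.01603) = 2/1.01603 = 1.9684.
Hence ρ(B_{ω*}) = 1.9684 − 1 = 0.9684.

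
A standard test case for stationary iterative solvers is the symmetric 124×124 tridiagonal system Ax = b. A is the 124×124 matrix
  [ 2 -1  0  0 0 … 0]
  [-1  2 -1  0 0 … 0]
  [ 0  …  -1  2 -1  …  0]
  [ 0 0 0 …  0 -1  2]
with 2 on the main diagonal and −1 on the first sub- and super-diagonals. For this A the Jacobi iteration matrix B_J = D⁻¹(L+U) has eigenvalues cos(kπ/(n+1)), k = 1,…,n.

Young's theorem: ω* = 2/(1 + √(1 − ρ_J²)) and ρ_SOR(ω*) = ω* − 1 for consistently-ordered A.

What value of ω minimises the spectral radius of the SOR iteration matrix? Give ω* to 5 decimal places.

ω* = 1.95097

B_J for the 124×124 system has eigenvalues cos(kπ/125); ρ_J = cos(π/125) = 0.99968.
1 − cos²(π/125) = sin²(π/125) ⇒ √(1−ρ_J²) = sin(π/125) = 0.025130.
ω* = 2 / (1 + 0.025130) = 2 / 1.025130 ≈ 1.95097.
ρ_SOR = ω* − 1 = 1.95097 − 1 = 0.95097.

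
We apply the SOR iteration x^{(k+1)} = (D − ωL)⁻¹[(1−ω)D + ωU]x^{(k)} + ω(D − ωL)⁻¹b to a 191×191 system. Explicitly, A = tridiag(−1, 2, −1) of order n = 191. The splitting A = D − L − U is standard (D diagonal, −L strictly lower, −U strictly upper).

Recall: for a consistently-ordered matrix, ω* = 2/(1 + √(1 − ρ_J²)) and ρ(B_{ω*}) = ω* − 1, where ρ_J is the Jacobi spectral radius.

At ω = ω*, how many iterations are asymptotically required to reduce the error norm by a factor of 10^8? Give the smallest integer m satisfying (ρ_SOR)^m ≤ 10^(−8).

[ρ_J] n=191: ρ(B_J) = cos(π/(n+1)) = cos(π/192) = 0.9998661.
root = sin(π/192) = 0.0163617  (since 1−cos² = sin²).
So ω* = 2/1.0163617 = 1.9678034 (Young).
At ω = 1.9678034 every |λ(B_ω)| = ω−1, so ρ_SOR = 0.9678034.
For 8 digits: m = 8·ln10 / (−ln 0.9678034) = 18.4207/0.0327263 = 562.871; round up → m = 563.

m = 563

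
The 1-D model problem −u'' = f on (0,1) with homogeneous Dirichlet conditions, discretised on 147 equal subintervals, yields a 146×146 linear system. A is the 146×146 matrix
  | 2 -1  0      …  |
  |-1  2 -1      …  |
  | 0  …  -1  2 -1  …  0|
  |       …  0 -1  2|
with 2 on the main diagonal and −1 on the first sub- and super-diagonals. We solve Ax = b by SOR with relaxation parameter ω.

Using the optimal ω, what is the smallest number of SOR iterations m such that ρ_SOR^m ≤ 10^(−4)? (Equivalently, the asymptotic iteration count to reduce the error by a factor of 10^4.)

m = 216

With n=146, ρ(Jacobi) = cos(π/147) = 0.9997716.
1 − cos²(π/147) = sin²(π/147) ⇒ √(1−ρ_J²) = sin(π/147) = 0.0213698.
[ω*] 2 ÷ (1 + 0.0213698) = 2 ÷ 1.0213698 = 1.9581546.
ρ_SOR = ω* − 1 = 1.9581546 − 1 = 0.9581546.
4·ln10 = 9.21034; −ln(0.9581546) = 0.0427461; m = ⌈9.21034/0.0427461⌉ = ⌈215.466⌉ = 216.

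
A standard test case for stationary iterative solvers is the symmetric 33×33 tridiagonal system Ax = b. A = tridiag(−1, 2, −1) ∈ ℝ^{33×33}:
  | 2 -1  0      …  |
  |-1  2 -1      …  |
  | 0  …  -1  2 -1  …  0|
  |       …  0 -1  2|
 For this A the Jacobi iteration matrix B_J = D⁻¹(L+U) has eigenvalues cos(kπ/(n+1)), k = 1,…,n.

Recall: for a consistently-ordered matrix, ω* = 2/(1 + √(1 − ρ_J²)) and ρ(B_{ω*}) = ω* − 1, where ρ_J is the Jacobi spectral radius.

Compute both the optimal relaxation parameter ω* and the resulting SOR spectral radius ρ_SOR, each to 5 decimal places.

ω* = 1.83105, ρ_SOR = 0.83105

B_J for the 33×33 system has eigenvalues cos(kπ/34); ρ_J = cos(π/34) = 0.99573.
√(1−ρ_J²) simplifies to sin(π/34) = 0.092268.
ω* = 2/(1 + 0.092268) = 2/1.092268 = 1.83105.
ρ_SOR = ω* − 1 = 1.83105 − 1 = 0.83105.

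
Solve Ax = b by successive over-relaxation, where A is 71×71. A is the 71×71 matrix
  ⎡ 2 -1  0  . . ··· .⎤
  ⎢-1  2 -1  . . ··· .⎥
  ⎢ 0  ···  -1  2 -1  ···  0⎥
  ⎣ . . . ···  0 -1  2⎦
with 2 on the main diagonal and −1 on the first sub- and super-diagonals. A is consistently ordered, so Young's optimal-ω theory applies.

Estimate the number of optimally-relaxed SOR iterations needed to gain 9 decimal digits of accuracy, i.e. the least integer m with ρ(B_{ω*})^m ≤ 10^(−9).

m = 238

ρ_J = max_k |cos(kπ/72)| = cos(π/72) = 0.9990482
√(1 − cos²(π/72)) = sin(π/72) ≈ 0.0436194.
ω* = 2 / (1 + 0.0436194) = 2 / 1.0436194 ≈ 1.9164075.
Hence ρ(B_{ω*}) = 1.9164075 − 1 = 0.9164075.
(0.9164075)^m ≤ 10^{−9}  ⇒  m·ln(0.9164075) ≤ −9·ln10  ⇒  m ≥ 237.396  ⇒  m = 238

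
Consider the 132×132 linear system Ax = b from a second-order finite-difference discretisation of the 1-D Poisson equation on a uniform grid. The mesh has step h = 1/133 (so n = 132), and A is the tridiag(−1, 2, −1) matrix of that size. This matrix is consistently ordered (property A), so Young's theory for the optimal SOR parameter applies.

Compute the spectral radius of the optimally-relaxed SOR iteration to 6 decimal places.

B_J for the 132×132 system has eigenvalues cos(kπ/133); ρ_J = cos(π/133) = 0.999721.
1 − cos²(π/133) = sin²(π/133) ⇒ √(1−ρ_J²) = sin(π/133) = 0.0236188.
ω* = 2 / (1 + 0.0236188) = 2 / 1.0236188 ≈ 1.953852.
Hence ρ(B_{ω*}) = 1.953852 − 1 = 0.953852.

ρ_SOR = 0.953852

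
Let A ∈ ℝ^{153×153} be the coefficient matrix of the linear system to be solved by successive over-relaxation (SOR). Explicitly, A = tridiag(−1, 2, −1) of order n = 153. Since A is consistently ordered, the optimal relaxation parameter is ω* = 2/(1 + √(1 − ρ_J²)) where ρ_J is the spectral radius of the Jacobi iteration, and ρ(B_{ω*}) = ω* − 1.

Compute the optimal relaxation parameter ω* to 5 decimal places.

ρ_J = max_k |cos(kπ/154)| = cos(π/154) = 0.99979
1 − cos²(π/154) = sin²(π/154) ⇒ √(1−ρ_J²) = sin(π/154) = 0.020399.
ω* = 2 / (1 + 0.020399) = 2 / 1.020399 ≈ 1.96002.
At ω = 1.96002 every |λ(B_ω)| = ω−1, so ρ_SOR = 0.96002.

ω* = 1.96002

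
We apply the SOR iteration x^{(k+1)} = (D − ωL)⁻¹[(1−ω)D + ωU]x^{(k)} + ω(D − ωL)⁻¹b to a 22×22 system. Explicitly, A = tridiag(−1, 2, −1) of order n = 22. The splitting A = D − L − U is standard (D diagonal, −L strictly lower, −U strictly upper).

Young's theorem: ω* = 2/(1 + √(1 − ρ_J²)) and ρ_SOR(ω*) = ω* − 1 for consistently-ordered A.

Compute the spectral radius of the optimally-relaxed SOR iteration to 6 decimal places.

spectrum of D⁻¹(L+U) = {cos(kπ/23) : 1≤k≤22}; ρ_J = cos(π/23) = 0.990686.
root = sin(π/23) = 0.1361666  (since 1−cos² = sin²).
ω* = 2/(1 + 0.1361666) = 2/1.1361666 = 1.760305.
Hence ρ(B_{ω*}) = 1.760305 − 1 = 0.760305.

ρ_SOR = 0.760305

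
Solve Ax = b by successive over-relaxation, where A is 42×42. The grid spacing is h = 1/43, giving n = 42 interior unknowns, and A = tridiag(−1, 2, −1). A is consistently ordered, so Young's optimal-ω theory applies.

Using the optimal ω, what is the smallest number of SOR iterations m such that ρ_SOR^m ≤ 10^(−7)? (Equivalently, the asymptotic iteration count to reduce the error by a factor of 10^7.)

m = 111

With n=42, ρ(Jacobi) = cos(π/43) = 0.9973323.
1 − cos²(π/43) = sin²(π/43) ⇒ √(1−ρ_J²) = sin(π/43) = 0.0729953.
ω* = 2/(1 + 0.0729953) = 2/1.0729953 = 1.8639411.
At ω = 1.8639411 every |λ(B_ω)| = ω−1, so ρ_SOR = 0.8639411.
7·ln10 = 16.1181; −ln(0.8639411) = 0.146251; m = ⌈16.1181/0.146251⌉ = ⌈110.208⌉ = 111.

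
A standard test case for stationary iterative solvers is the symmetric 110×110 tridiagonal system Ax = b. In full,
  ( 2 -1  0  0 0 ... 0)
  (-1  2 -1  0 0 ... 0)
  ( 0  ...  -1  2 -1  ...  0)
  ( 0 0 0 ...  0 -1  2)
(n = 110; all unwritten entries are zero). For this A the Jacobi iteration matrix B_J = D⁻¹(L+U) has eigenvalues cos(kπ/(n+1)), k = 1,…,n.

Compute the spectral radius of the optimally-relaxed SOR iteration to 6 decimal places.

With n=110, ρ(Jacobi) = cos(π/111) = 0.999600.
√(1−ρ_J²) = |sin(π/111)| = 0.0282989
Then 2/(1+√(1−ρ_J²)) = 2/(1+0.0282989); ω* = 2/1.0282989 = 1.944960.
ρ(B_{ω*}) = ω*−1 = 0.944960

ρ_SOR = 0.944960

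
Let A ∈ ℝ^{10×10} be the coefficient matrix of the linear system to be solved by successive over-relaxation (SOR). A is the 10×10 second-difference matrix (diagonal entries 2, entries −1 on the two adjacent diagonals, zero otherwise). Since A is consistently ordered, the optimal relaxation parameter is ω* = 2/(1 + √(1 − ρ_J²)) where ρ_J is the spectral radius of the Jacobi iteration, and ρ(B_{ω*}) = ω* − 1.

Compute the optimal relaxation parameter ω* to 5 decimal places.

ω* = 1.56039

B_J for the 10×10 system has eigenvalues cos(kπ/11); ρ_J = cos(π/11) = 0.95949.
√(1−ρ_J²) simplifies to sin(π/11) = 0.281733.
ω* = 2 / (1 + 0.281733) = 2 / 1.281733 ≈ 1.56039.
ρ_SOR = ω* − 1 = 1.56039 − 1 = 0.56039.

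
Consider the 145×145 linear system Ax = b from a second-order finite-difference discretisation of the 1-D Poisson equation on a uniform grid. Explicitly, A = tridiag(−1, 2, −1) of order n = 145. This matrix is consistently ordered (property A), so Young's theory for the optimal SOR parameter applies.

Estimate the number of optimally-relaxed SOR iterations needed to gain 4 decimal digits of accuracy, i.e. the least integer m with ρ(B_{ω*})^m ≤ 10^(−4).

m = 215

With n=145, ρ(Jacobi) = cos(π/146) = 0.9997685.
1 − cos²(π/146) = sin²(π/146) ⇒ √(1−ρ_J²) = sin(π/146) = 0.0215161.
Young: ω* = 2/(1+√(1−ρ_J²)) = 2/(1+0.0215161) = 2/1.0215161 = 1.9578742.
[ρ_SOR] ω* − 1 = 0.9578742.
Need (0.9578742)^m ≤ 10^(−4): m ≥ 4·ln10/|ln 0.9578742| = 9.21034/0.0430388 = 214.001 ⇒ m = 215.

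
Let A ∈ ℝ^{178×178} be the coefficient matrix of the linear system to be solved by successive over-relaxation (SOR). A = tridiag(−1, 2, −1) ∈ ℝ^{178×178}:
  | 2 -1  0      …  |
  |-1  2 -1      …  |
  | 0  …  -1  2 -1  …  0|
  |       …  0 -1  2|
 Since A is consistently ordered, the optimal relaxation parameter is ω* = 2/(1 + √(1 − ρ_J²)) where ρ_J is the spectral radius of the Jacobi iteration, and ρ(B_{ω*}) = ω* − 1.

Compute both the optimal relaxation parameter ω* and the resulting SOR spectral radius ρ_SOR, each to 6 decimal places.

ω* = 1.965506, ρ_SOR = 0.965506

spectrum of D⁻¹(L+U) = {cos(kπ/179) : 1≤k≤178}; ρ_J = cos(π/179) = 0.999846.
√(1 − cos²(π/179)) = sin(π/179) ≈ 0.0175499.
So ω* = 2/1.0175499 = 1.965506 (Young).
Hence ρ(B_{ω*}) = 1.965506 − 1 = 0.965506.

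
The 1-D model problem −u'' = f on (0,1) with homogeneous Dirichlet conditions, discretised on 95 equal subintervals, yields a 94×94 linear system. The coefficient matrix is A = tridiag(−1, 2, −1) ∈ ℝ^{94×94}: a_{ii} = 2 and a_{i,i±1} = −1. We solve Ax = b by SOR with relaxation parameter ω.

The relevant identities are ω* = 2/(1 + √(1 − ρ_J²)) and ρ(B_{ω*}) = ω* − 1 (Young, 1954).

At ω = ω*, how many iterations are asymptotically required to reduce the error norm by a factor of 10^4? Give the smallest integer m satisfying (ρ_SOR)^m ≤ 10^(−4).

m = 140

With n=94, ρ(Jacobi) = cos(π/95) = 0.9994533.
√(1−ρ_J²) simplifies to sin(π/95) = 0.0330634.
[ω*] 2 ÷ (1 + 0.0330634) = 2 ÷ 1.0330634 = 1.9359896.
ρ_SOR = ω* − 1 ≈ 0.9359896.
(0.9359896)^m ≤ 10^{−4}  ⇒  m·ln(0.9359896) ≤ −4·ln10  ⇒  m ≥ 139.232  ⇒  m = 140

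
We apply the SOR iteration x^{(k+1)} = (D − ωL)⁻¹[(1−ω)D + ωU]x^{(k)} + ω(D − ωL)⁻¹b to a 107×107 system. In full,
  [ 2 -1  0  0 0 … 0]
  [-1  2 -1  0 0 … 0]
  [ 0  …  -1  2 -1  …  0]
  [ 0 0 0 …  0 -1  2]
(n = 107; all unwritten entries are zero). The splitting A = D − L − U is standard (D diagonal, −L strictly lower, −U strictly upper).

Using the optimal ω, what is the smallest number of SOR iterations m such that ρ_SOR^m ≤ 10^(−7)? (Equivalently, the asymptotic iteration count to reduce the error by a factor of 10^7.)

½·tridiag(1,0,1) at n=107: λ_k = cos(kπ/108); max |λ| at k=1 ⇒ ρ_J = cos(π/108) ≈ 0.9995770.
√(1−ρ_J²) = |sin(π/108)| = 0.0290847
So ω* = 2/1.0290847 = 1.9434746 (Young).
[ρ_SOR] ω* − 1 = 0.9434746.
(0.9434746)^m ≤ 10^{−7}  ⇒  m·ln(0.9434746) ≤ −7·ln10  ⇒  m ≥ 277.011  ⇒  m = 278

m = 278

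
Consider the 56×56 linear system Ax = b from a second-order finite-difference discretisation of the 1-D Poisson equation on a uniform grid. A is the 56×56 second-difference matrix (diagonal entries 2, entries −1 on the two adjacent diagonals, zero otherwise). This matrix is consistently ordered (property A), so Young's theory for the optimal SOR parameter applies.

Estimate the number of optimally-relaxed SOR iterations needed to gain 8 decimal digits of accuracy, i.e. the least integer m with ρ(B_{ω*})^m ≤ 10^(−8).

spectrum of D⁻¹(L+U) = {cos(kπ/57) : 1≤k≤56}; ρ_J = cos(π/57) = 0.9984815.
√(1−ρ_J²) simplifies to sin(π/57) = 0.0550878.
Then 2/(1+√(1−ρ_J²)) = 2/(1+0.0550878); ω* = 2/1.0550878 = 1.8955768.
[ρ_SOR] ω* − 1 = 0.8955768.
For 8 digits: m = 8·ln10 / (−ln 0.8955768) = 18.4207/0.110287 = 167.025; round up → m = 168.

m = 168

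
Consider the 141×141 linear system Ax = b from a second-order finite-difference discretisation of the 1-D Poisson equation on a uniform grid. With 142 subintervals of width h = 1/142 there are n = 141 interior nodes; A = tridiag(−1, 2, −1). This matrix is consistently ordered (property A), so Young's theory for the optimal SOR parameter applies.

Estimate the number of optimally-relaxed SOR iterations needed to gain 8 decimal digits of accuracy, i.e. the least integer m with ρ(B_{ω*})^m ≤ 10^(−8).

spectrum of D⁻¹(L+U) = {cos(kπ/142) : 1≤k≤141}; ρ_J = cos(π/142) = 0.9997553.
√(1−ρ_J²) simplifies to sin(π/142) = 0.0221221.
ω* = 2/(1 + 0.0221221) = 2/1.0221221 = 1.9567134.
[ρ_SOR] ω* − 1 = 0.9567134.
8·ln10 = 18.4207; −ln(0.9567134) = 0.0442514; m = ⌈18.4207/0.0442514⌉ = ⌈416.274⌉ = 417.

m = 417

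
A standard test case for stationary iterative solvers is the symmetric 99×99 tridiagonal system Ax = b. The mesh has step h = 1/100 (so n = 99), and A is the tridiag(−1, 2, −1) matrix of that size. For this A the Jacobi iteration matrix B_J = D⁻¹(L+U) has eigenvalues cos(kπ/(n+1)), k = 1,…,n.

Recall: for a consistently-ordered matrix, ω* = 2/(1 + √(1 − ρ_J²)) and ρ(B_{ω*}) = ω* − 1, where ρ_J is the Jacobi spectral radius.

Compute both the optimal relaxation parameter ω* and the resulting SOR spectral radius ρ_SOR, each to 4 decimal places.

ω* = 1.9391, ρ_SOR = 0.9391

½·tridiag(1,0,1) at n=99: λ_k = cos(kπ/100); max |λ| at k=1 ⇒ ρ_J = cos(π/100) ≈ 0.9995.
root = sin(π/100) = 0.03141  (since 1−cos² = sin²).
ω* = 2/(1 + 0.03141) = 2/1.03141 = 1.9391.
Hence ρ(B_{ω*}) = 1.9391 − 1 = 0.9391.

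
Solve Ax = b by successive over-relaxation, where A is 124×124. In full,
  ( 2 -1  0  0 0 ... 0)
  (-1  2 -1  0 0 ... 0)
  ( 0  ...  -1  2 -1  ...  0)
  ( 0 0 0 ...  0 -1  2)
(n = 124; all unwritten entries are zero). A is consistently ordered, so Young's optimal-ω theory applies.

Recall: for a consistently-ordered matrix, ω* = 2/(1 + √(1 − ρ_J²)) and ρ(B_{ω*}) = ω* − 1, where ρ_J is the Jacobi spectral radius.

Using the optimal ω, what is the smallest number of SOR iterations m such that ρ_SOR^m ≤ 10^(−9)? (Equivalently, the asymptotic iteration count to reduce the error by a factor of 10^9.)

m = 413

n=124: λ(B_J) = 1 − λ(A)/2 = cos(kπ/125); k=1 gives ρ_J = 0.9996842.
√(1−ρ_J²) = |sin(π/125)| = 0.0251301
So ω* = 2/1.0251301 = 1.9509719 (Young).
Hence ρ(B_{ω*}) = 1.9509719 − 1 = 0.9509719.
ρ_SOR^m ≤ 10^(−9) ⇔ m ≥ 9·ln10/(−ln 0.9509719) = 20.7233/0.0502708 = 412.233; m = ⌈412.233⌉ = 413.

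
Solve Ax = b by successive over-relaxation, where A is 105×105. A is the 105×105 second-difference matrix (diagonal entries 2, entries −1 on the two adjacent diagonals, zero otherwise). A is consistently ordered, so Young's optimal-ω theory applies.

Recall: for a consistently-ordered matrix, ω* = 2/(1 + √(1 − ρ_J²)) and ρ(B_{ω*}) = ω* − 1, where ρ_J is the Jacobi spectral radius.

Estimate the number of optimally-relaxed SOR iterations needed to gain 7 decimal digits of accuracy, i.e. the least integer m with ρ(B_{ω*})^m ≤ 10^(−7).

½·tridiag(1,0,1) at n=105: λ_k = cos(kπ/106); max |λ| at k=1 ⇒ ρ_J = cos(π/106) ≈ 0.9995608.
1 − cos²(π/106) = sin²(π/106) ⇒ √(1−ρ_J²) = sin(π/106) = 0.0296333.
ω* = 2/(1+0.0296333) = 1.9424391
and ρ(B_{ω*}) = 1.9424391 − 1 = 0.9424391.
For 7 digits: m = 7·ln10 / (−ln 0.9424391) = 16.1181/0.059284 = 271.879; round up → m = 272.

m = 272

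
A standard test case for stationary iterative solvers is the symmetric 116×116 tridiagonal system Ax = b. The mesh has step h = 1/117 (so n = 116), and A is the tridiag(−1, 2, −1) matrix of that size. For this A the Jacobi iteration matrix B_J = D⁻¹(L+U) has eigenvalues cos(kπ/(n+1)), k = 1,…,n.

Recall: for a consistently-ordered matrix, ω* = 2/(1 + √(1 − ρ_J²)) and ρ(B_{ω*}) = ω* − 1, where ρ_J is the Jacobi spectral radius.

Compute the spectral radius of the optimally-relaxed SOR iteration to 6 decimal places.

ρ_SOR = 0.947708

B_J for the 116×116 system has eigenvalues cos(kπ/117); ρ_J = cos(π/117) = 0.999640.
√(1 − cos²(π/117)) = sin(π/117) ≈ 0.0268480.
ω* = 2 / (1 + 0.0268480) = 2 / 1.0268480 ≈ 1.947708.
ρ(B_{ω*}) = ω*−1 = 0.947708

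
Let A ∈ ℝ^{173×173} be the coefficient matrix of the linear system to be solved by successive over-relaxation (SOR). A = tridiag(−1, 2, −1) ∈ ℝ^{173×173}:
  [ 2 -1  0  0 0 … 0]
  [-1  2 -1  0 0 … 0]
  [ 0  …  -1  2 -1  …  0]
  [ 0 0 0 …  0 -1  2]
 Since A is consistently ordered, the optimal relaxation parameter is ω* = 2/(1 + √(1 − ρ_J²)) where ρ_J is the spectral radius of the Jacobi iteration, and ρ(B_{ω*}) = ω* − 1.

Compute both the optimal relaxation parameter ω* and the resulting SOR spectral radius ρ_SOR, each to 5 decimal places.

ω* = 1.96453, ρ_SOR = 0.96453

ρ_J = max_k |cos(kπ/174)| = cos(π/174) = 0.99984
√(1−ρ_J²) = |sin(π/174)| = 0.018054
ω* = 2/(1 + 0.018054) = 2/1.018054 = 1.96453.
Hence ρ(B_{ω*}) = 1.96453 − 1 = 0.96453.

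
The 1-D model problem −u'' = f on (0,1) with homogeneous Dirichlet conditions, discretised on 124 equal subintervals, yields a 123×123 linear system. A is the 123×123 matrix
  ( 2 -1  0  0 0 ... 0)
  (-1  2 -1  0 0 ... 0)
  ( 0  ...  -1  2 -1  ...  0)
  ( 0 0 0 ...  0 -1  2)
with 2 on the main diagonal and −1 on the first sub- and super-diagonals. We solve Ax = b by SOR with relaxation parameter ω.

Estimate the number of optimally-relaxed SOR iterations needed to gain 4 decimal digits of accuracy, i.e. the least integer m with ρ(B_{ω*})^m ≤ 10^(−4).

spectrum of D⁻¹(L+U) = {cos(kπ/124) : 1≤k≤123}; ρ_J = cos(π/124) = 0.9996791.
√(1−ρ_J²) = |sin(π/124)| = 0.0253327
ω* = 2/(1+0.0253327) = 1.9505864
[ρ_SOR] ω* − 1 = 0.9505864.
m ≥ 4·ln10 / (−ln 0.9505864) = 181.749; smallest integer m = 182.

m = 182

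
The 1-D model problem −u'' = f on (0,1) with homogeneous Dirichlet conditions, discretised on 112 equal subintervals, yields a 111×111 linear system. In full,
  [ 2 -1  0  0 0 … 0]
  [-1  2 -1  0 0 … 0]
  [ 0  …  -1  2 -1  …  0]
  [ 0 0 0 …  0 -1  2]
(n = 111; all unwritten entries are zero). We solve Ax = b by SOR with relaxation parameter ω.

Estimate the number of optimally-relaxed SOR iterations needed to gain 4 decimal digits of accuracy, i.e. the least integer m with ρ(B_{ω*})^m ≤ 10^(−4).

m = 165

n=111: λ(B_J) = 1 − λ(A)/2 = cos(kπ/112); k=1 gives ρ_J = 0.9996066.
1 − cos²(π/112) = sin²(π/112) ⇒ √(1−ρ_J²) = sin(π/112) = 0.0280463.
ω* = 2/(1 + 0.0280463) = 2/1.0280463 = 1.9454377.
ρ_SOR = ω* − 1 = 1.9454377 − 1 = 0.9454377.
ρ_SOR^m ≤ 10^(−4) ⇔ m ≥ 4·ln10/(−ln 0.9454377) = 9.21034/0.0561073 = 164.156; m = ⌈164.156⌉ = 165.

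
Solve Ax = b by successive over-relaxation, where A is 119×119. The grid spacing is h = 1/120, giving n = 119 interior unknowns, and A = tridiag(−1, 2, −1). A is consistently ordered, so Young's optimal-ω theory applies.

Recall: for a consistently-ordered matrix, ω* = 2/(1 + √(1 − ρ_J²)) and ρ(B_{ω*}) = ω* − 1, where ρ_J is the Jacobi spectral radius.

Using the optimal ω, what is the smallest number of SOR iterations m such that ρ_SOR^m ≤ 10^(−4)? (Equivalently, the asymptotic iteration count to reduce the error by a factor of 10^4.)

m = 176

spectrum of D⁻¹(L+U) = {cos(kπ/120) : 1≤k≤119}; ρ_J = cos(π/120) = 0.9996573.
√(1−ρ_J²) = |sin(π/120)| = 0.0261769
ω* = 2/(1 + 0.0261769) = 2/1.0261769 = 1.9489817.
ρ_SOR = ω* − 1 = 1.9489817 − 1 = 0.9489817.
m ≥ 4·ln10 / (−ln 0.9489817) = 175.885; smallest integer m = 176.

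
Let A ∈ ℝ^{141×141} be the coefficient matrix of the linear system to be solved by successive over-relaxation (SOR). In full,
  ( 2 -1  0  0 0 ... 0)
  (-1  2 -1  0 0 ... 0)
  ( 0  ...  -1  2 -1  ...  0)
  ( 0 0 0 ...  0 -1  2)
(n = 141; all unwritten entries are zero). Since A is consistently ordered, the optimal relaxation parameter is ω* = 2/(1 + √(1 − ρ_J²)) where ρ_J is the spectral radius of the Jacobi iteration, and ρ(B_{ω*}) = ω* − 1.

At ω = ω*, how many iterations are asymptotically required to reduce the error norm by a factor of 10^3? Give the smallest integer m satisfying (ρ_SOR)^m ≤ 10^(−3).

m = 157

spectrum of D⁻¹(L+U) = {cos(kπ/142) : 1≤k≤141}; ρ_J = cos(π/142) = 0.9997553.
√(1−ρ_J²) = |sin(π/142)| = 0.0221221
[ω*] 2 ÷ (1 + 0.0221221) = 2 ÷ 1.0221221 = 1.9567134.
ρ_SOR = ω* − 1 ≈ 0.9567134.
Need (0.9567134)^m ≤ 10^(−3): m ≥ 3·ln10/|ln 0.9567134| = 6.90776/0.0442514 = 156.103 ⇒ m = 157.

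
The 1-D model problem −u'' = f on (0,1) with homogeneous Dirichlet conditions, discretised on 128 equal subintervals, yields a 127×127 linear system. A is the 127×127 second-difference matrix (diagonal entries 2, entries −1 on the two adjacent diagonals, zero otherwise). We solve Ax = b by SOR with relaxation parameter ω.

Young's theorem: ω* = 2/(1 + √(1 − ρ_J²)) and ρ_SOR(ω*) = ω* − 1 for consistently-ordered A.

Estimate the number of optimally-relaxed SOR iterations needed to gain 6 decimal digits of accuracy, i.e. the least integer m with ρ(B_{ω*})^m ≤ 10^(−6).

n=127: λ(B_J) = 1 − λ(A)/2 = cos(kπ/128); k=1 gives ρ_J = 0.9996988.
root = sin(π/128) = 0.0245412  (since 1−cos² = sin²).
[ω*] 2 ÷ (1 + 0.0245412) = 2 ÷ 1.0245412 = 1.9520933.
Hence ρ(B_{ω*}) = 1.9520933 − 1 = 0.9520933.
For 6 digits: m = 6·ln10 / (−ln 0.9520933) = 13.8155/0.0490922 = 281.419; round up → m = 282.

m = 282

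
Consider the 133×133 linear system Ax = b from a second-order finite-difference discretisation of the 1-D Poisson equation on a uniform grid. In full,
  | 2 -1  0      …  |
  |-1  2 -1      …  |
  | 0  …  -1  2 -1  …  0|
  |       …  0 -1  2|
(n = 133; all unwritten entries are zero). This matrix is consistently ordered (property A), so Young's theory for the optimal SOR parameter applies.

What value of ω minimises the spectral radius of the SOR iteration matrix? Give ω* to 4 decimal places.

ω* = 1.9542

n=133: λ(B_J) = 1 − λ(A)/2 = cos(kπ/134); k=1 gives ρ_J = 0.9997.
√(1−ρ_J²) = |sin(π/134)| = 0.02344
[ω*] 2 ÷ (1 + 0.02344) = 2 ÷ 1.02344 = 1.9542.
ρ_SOR = ω* − 1 ≈ 0.9542.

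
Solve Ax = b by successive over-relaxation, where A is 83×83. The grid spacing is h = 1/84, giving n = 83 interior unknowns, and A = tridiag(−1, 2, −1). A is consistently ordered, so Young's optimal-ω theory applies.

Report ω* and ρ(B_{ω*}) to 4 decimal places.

ω* = 1.9279, ρ_SOR = 0.9279

ρ_J = max_k |cos(kπ/84)| = cos(π/84) = 0.9993
1 − cos²(π/84) = sin²(π/84) ⇒ √(1−ρ_J²) = sin(π/84) = 0.03739.
ω* = 2/(1 + 0.03739) = 2/1.03739 = 1.9279.
ρ_SOR = ω* − 1 = 1.9279 − 1 = 0.9279.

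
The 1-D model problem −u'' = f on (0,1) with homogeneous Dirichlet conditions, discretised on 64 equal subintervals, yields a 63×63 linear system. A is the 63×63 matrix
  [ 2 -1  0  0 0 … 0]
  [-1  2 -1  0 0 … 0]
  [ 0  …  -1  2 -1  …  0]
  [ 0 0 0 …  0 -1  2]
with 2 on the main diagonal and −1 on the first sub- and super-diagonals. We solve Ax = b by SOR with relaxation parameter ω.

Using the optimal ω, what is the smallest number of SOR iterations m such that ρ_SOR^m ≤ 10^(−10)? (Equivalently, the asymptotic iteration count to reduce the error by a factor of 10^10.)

m = 235

B_J for the 63×63 system has eigenvalues cos(kπ/64); ρ_J = cos(π/64) = 0.9987955.
root = sin(π/64) = 0.0490677  (since 1−cos² = sin²).
Then 2/(1+√(1−ρ_J²)) = 2/(1+0.0490677); ω* = 2/1.0490677 = 1.9064547.
ρ_SOR = ω* − 1 ≈ 0.9064547.
m ≥ 10·ln10 / (−ln 0.9064547) = 234.446; smallest integer m = 235.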